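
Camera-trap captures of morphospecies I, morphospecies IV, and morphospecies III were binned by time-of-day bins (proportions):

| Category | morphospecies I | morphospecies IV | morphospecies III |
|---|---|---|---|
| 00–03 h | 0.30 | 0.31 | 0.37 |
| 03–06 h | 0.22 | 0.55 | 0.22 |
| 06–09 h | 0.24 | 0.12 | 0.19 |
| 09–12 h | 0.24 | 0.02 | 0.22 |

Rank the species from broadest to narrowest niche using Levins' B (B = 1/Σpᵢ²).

morphospecies I > morphospecies III > morphospecies IV

Σp_Iᵢ² = 0.30² + 0.22² + 0.24² + 0.24² = 0.0900 + 0.0484 + 0.0576 + 0.0576 = 0.2536
B_I = 1 / 0.2536 = 3.9432
Σp_IVᵢ² = 0.31² + 0.55² + 0.12² + 0.02² = 0.0961 + 0.3025 + 0.0144 + 0.0004 = 0.4134
B_IV = 1 / 0.4134 = 2.4190
Σp_IIIᵢ² = 0.37² + 0.22² + 0.19² + 0.22² = 0.1369 + 0.0484 + 0.0361 + 0.0484 = 0.2698
B_III = 1 / 0.2698 = 3.7064
Ranking by B (broadest → narrowest): morphospecies I (3.94) > morphospecies III (3.71) > morphospecies IV (2.42)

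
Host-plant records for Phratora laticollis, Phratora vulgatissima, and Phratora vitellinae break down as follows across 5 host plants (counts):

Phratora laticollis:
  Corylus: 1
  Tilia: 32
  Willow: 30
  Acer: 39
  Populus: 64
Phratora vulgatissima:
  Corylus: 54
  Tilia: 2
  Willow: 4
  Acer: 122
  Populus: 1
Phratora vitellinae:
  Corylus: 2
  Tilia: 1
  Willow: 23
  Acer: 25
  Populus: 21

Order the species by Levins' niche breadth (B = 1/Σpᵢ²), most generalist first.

Proportions for Phratora laticollis (n=166): 1/166=0.0060, 32/166=0.1928, 30/166=0.1807, 39/166=0.2349, 64/166=0.3855
Proportions for Phratora vulgatissima (n=183): 54/183=0.2951, 2/183=0.0109, 4/183=0.0219, 122/183=0.6667, 1/183=0.0055
Proportions for Phratora vitellinae (n=72): 2/72=0.0278, 1/72=0.0139, 23/72=0.3194, 25/72=0.3472, 21/72=0.2917
Σp_latiᵢ² = 0.0060² + 0.1928² + 0.1807² + 0.2349² + 0.3855² = 0.000036 + 0.037172 + 0.032652 + 0.055178 + 0.148610 = 0.273648
B_lati = 1 / 0.273648 = 3.6543
Σp_vulgᵢ² = 0.2951² + 0.0109² + 0.0219² + 0.6667² + 0.0055² = 0.087084 + 0.000119 + 0.000480 + 0.444489 + 0.000030 = 0.532202
B_vulg = 1 / 0.532202 = 1.8790
Σp_viteᵢ² = 0.0278² + 0.0139² + 0.3194² + 0.3472² + 0.2917² = 0.000773 + 0.000193 + 0.102016 + 0.120548 + 0.085089 = 0.308619
B_vite = 1 / 0.308619 = 3.2402
Ranking by B (broadest → narrowest): Phratora laticollis (3.65) > Phratora vitellinae (3.24) > Phratora vulgatissima (1.88)

Phratora laticollis > Phratora vitellinae > Phratora vulgatissima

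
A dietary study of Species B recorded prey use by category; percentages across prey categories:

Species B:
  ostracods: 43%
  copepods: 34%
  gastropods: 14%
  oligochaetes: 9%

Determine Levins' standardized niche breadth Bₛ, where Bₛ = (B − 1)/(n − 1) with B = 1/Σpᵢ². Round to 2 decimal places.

0.68

Convert percentages to proportions (divide by 100).
Σpᵢ² = 0.43² + 0.34² + 0.14² + 0.09² = 0.1849 + 0.1156 + 0.0196 + 0.0081 = 0.3282
B = 1 / 0.3282 = 3.0469
Bₛ = (B − 1)/(n − 1) = (3.0469 − 1)/(4 − 1) = 2.0469/3 = 0.6823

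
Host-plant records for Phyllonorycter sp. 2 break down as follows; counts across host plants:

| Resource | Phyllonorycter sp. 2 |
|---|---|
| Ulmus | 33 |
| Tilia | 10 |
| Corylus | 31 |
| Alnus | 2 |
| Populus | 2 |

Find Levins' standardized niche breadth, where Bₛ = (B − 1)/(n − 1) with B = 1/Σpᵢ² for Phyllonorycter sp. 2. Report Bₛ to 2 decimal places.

0.45

Proportions for Phyllonorycter sp. 2 (n=78): 33/78=0.4231, 10/78=0.1282, 31/78=0.3974, 2/78=0.0256, 2/78=0.0256
Σpᵢ² = 0.4231² + 0.1282² + 0.3974² + 0.0256² + 0.0256² = 0.179014 + 0.016435 + 0.157927 + 0.000655 + 0.000655 = 0.354686
B = 1 / 0.354686 = 2.8194
Bₛ = (B − 1)/(n − 1) = (2.8194 − 1)/(5 − 1) = 1.8194/4 = 0.4549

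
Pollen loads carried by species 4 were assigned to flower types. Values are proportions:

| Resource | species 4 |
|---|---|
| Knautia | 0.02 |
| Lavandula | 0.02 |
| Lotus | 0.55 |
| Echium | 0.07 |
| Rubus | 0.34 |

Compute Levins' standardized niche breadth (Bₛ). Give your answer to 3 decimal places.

Σpᵢ² = 0.02² + 0.02² + 0.55² + 0.07² + 0.34² = 0.0004 + 0.0004 + 0.3025 + 0.0049 + 0.1156 = 0.4238
B = 1 / 0.4238 = 2.35960
Bₛ = (B − 1)/(n − 1) = (2.35960 − 1)/(5 − 1) = 1.35960/4 = 0.33990

0.340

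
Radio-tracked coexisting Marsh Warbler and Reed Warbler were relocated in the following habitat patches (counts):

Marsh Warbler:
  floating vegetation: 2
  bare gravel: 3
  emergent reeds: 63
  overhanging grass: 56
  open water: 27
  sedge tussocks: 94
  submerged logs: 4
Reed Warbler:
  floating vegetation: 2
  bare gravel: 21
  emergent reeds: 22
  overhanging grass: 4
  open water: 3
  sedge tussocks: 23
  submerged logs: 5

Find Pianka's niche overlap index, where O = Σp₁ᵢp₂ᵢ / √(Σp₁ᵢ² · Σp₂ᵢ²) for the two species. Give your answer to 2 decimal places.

0.79

Proportions for Marsh Warbler (n=249): 2/249=0.0080, 3/249=0.0120, 63/249=0.2530, 56/249=0.2249, 27/249=0.1084, 94/249=0.3775, 4/249=0.0161
Proportions for Reed Warbler (n=80): 2/80=0.0250, 21/80=0.2625, 22/80=0.2750, 4/80=0.0500, 3/80=0.0375, 23/80=0.2875, 5/80=0.0625
Σ p₁ᵢp₂ᵢ = 0.000200 + 0.003150 + 0.069575 + 0.011245 + 0.004065 + 0.108531 + 0.001006 = 0.197772
Σp_1ᵢ² = 0.0080² + 0.0120² + 0.2530² + 0.2249² + 0.1084² + 0.3775² + 0.0161² = 0.000064 + 0.000144 + 0.064009 + 0.050580 + 0.011751 + 0.142506 + 0.000259 = 0.269313
Σp_2ᵢ² = 0.0250² + 0.2625² + 0.2750² + 0.0500² + 0.0375² + 0.2875² + 0.0625² = 0.000625 + 0.068906 + 0.075625 + 0.002500 + 0.001406 + 0.082656 + 0.003906 = 0.235624
O = 0.197772 / √(0.269313 × 0.235624) = 0.197772 / 0.2519059 = 0.7851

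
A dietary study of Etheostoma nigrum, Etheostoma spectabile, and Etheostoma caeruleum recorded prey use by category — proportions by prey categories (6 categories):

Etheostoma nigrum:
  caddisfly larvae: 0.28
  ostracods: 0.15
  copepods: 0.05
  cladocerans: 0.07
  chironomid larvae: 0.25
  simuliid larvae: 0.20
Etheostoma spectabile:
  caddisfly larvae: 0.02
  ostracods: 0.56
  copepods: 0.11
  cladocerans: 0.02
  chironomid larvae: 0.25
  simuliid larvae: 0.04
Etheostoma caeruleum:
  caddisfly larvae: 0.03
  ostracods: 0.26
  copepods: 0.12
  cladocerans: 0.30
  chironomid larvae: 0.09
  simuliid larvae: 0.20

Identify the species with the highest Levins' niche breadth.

Etheostoma nigrum

Σp_nigrᵢ² = 0.28² + 0.15² + 0.05² + 0.07² + 0.25² + 0.20² = 0.0784 + 0.0225 + 0.0025 + 0.0049 + 0.0625 + 0.0400 = 0.2108
B_nigr = 1 / 0.2108 = 4.7438
Σp_specᵢ² = 0.02² + 0.56² + 0.11² + 0.02² + 0.25² + 0.04² = 0.0004 + 0.3136 + 0.0121 + 0.0004 + 0.0625 + 0.0016 = 0.3906
B_spec = 1 / 0.3906 = 2.5602
Σp_caerᵢ² = 0.03² + 0.26² + 0.12² + 0.30² + 0.09² + 0.20² = 0.0009 + 0.0676 + 0.0144 + 0.0900 + 0.0081 + 0.0400 = 0.2210
B_caer = 1 / 0.2210 = 4.5249
Highest B → broadest niche (most generalist): Etheostoma nigrum (B = 4.74).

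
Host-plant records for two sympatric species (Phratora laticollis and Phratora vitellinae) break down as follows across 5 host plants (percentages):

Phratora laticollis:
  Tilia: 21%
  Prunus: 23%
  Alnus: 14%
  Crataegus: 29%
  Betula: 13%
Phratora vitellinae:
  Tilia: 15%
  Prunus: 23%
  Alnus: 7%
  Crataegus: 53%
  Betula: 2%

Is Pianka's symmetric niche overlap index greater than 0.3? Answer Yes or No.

Yes

Convert percentages to proportions (divide by 100).
Σ p₁ᵢp₂ᵢ = 0.0315 + 0.0529 + 0.0098 + 0.1537 + 0.0026 = 0.2505
Σp_1ᵢ² = 0.21² + 0.23² + 0.14² + 0.29² + 0.13² = 0.0441 + 0.0529 + 0.0196 + 0.0841 + 0.0169 = 0.2176
Σp_2ᵢ² = 0.15² + 0.23² + 0.07² + 0.53² + 0.02² = 0.0225 + 0.0529 + 0.0049 + 0.2809 + 0.0004 = 0.3616
O = 0.2505 / √(0.2176 × 0.3616) = 0.2505 / 0.28051 = 0.8930
O = 0.8930 > 0.3 → Yes.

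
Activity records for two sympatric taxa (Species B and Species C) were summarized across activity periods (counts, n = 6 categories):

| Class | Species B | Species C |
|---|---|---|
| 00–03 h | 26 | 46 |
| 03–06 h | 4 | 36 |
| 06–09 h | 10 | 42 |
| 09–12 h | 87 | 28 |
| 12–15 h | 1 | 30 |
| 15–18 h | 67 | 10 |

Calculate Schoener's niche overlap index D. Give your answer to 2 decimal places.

0.41

Proportions for Species B (n=195): 26/195=0.1333, 4/195=0.0205, 10/195=0.0513, 87/195=0.4462, 1/195=0.0051, 67/195=0.3436
Proportions for Species C (n=192): 46/192=0.2396, 36/192=0.1875, 42/192=0.2188, 28/192=0.1458, 30/192=0.1563, 10/192=0.0521
Σ|p₁ᵢ − p₂ᵢ| = 0.1063 + 0.1670 + 0.1675 + 0.3004 + 0.1512 + 0.2915 = 1.1839
D = 1 − ½ × 1.1839 = 1 − 0.59195 = 0.40805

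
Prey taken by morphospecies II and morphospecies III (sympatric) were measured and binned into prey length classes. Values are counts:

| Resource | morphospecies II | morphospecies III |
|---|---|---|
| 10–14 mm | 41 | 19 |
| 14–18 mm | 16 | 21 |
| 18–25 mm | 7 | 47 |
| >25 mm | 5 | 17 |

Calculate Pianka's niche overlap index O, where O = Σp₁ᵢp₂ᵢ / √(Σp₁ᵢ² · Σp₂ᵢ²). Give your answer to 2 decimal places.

Proportions for morphospecies II (n=69): 41/69=0.5942, 16/69=0.2319, 7/69=0.1014, 5/69=0.0725
Proportions for morphospecies III (n=104): 19/104=0.1827, 21/104=0.2019, 47/104=0.4519, 17/104=0.1635
Σ p₁ᵢp₂ᵢ = 0.108560 + 0.046821 + 0.045823 + 0.011854 = 0.213058
Σp_1ᵢ² = 0.5942² + 0.2319² + 0.1014² + 0.0725² = 0.353074 + 0.053778 + 0.010282 + 0.005256 = 0.422390
Σp_2ᵢ² = 0.1827² + 0.2019² + 0.4519² + 0.1635² = 0.033379 + 0.040764 + 0.204214 + 0.026732 = 0.305089
O = 0.213058 / √(0.422390 × 0.305089) = 0.213058 / 0.3589799 = 0.5935

0.59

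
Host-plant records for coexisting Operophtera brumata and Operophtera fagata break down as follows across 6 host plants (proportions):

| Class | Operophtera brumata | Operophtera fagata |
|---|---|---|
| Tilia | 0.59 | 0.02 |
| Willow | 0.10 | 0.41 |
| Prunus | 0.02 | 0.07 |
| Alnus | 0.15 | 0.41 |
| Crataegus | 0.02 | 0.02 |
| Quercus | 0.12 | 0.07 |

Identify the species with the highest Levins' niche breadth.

Operophtera fagata

Σp_brumᵢ² = 0.59² + 0.10² + 0.02² + 0.15² + 0.02² + 0.12² = 0.3481 + 0.0100 + 0.0004 + 0.0225 + 0.0004 + 0.0144 = 0.3958
B_brum = 1 / 0.3958 = 2.5265
Σp_fagaᵢ² = 0.02² + 0.41² + 0.07² + 0.41² + 0.02² + 0.07² = 0.0004 + 0.1681 + 0.0049 + 0.1681 + 0.0004 + 0.0049 = 0.3468
B_faga = 1 / 0.3468 = 2.8835
Highest B → broadest niche (most generalist): Operophtera fagata (B = 2.88).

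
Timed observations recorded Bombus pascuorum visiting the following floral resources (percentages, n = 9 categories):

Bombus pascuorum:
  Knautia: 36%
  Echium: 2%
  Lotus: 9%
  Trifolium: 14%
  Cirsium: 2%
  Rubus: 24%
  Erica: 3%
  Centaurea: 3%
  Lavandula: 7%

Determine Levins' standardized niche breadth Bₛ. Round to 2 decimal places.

Convert percentages to proportions (divide by 100).
Σpᵢ² = 0.36² + 0.02² + 0.09² + 0.14² + 0.02² + 0.24² + 0.03² + 0.03² + 0.07² = 0.1296 + 0.0004 + 0.0081 + 0.0196 + 0.0004 + 0.0576 + 0.0009 + 0.0009 + 0.0049 = 0.2224
B = 1 / 0.2224 = 4.4964
Bₛ = (B − 1)/(n − 1) = (4.4964 − 1)/(9 − 1) = 3.4964/8 = 0.4371

0.44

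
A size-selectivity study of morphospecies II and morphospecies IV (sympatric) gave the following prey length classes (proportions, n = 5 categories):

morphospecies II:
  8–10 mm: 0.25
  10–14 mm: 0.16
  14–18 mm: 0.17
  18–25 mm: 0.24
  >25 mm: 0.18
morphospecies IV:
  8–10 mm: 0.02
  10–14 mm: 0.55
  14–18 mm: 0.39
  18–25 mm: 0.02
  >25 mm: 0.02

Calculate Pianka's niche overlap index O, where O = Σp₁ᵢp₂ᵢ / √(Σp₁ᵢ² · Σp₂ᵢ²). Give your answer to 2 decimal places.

0.55

Σ p₁ᵢp₂ᵢ = 0.0050 + 0.0880 + 0.0663 + 0.0048 + 0.0036 = 0.1677
Σp_1ᵢ² = 0.25² + 0.16² + 0.17² + 0.24² + 0.18² = 0.0625 + 0.0256 + 0.0289 + 0.0576 + 0.0324 = 0.2070
Σp_2ᵢ² = 0.02² + 0.55² + 0.39² + 0.02² + 0.02² = 0.0004 + 0.3025 + 0.1521 + 0.0004 + 0.0004 = 0.4558
O = 0.1677 / √(0.2070 × 0.4558) = 0.1677 / 0.30717 = 0.5460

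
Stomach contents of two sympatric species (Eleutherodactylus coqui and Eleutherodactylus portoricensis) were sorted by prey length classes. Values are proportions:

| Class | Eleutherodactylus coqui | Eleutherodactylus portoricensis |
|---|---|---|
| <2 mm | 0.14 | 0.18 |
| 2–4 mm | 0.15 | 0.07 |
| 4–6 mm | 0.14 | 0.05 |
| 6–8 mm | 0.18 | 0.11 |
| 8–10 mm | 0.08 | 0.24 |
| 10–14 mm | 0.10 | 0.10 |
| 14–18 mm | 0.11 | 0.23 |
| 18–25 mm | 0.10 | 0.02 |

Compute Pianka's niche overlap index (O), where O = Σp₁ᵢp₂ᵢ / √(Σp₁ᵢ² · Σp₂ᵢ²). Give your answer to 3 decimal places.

0.786

Σ p₁ᵢp₂ᵢ = 0.0252 + 0.0105 + 0.0070 + 0.0198 + 0.0192 + 0.0100 + 0.0253 + 0.0020 = 0.1190
Σp_1ᵢ² = 0.14² + 0.15² + 0.14² + 0.18² + 0.08² + 0.10² + 0.11² + 0.10² = 0.0196 + 0.0225 + 0.0196 + 0.0324 + 0.0064 + 0.0100 + 0.0121 + 0.0100 = 0.1326
Σp_2ᵢ² = 0.18² + 0.07² + 0.05² + 0.11² + 0.24² + 0.10² + 0.23² + 0.02² = 0.0324 + 0.0049 + 0.0025 + 0.0121 + 0.0576 + 0.0100 + 0.0529 + 0.0004 = 0.1728
O = 0.1190 / √(0.1326 × 0.1728) = 0.1190 / 0.151371 = 0.78615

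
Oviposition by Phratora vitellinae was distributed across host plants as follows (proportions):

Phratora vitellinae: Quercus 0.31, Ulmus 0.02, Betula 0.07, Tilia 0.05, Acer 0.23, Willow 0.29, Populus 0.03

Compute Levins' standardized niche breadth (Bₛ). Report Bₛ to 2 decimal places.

Σpᵢ² = 0.31² + 0.02² + 0.07² + 0.05² + 0.23² + 0.29² + 0.03² = 0.0961 + 0.0004 + 0.0049 + 0.0025 + 0.0529 + 0.0841 + 0.0009 = 0.2418
B = 1 / 0.2418 = 4.1356
Bₛ = (B − 1)/(n − 1) = (4.1356 − 1)/(7 − 1) = 3.1356/6 = 0.5226

0.52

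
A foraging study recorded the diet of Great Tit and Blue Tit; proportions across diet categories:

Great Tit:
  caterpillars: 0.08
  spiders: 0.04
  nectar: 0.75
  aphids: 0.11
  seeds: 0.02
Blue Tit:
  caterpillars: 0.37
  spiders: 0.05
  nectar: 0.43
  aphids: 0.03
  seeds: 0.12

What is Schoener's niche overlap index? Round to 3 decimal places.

Σ|p₁ᵢ − p₂ᵢ| = 0.29 + 0.01 + 0.32 + 0.08 + 0.10 = 0.80
D = 1 − ½ × 0.80 = 1 − 0.400 = 0.60000

0.600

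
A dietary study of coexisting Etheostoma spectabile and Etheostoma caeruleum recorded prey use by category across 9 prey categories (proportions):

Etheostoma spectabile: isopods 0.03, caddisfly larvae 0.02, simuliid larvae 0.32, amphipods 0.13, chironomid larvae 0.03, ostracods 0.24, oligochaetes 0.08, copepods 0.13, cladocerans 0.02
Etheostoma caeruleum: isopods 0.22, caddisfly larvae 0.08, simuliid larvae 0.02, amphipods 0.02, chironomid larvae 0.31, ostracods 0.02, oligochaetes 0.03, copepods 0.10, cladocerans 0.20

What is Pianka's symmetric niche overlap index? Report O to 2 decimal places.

Σ p₁ᵢp₂ᵢ = 0.0066 + 0.0016 + 0.0064 + 0.0026 + 0.0093 + 0.0048 + 0.0024 + 0.0130 + 0.0040 = 0.0507
Σp_1ᵢ² = 0.03² + 0.02² + 0.32² + 0.13² + 0.03² + 0.24² + 0.08² + 0.13² + 0.02² = 0.0009 + 0.0004 + 0.1024 + 0.0169 + 0.0009 + 0.0576 + 0.0064 + 0.0169 + 0.0004 = 0.2028
Σp_2ᵢ² = 0.22² + 0.08² + 0.02² + 0.02² + 0.31² + 0.02² + 0.03² + 0.10² + 0.20² = 0.0484 + 0.0064 + 0.0004 + 0.0004 + 0.0961 + 0.0004 + 0.0009 + 0.0100 + 0.0400 = 0.2030
O = 0.0507 / √(0.2028 × 0.2030) = 0.0507 / 0.20290 = 0.2499

0.25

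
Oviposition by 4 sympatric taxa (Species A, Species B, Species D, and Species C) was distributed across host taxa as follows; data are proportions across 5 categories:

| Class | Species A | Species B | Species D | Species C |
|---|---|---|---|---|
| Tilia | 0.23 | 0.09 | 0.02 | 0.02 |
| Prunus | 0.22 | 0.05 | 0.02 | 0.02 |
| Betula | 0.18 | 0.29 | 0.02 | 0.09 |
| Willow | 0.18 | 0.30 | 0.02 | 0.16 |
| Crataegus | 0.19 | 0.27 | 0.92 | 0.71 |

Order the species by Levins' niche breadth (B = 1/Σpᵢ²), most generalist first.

Σp_Aᵢ² = 0.23² + 0.22² + 0.18² + 0.18² + 0.19² = 0.0529 + 0.0484 + 0.0324 + 0.0324 + 0.0361 = 0.2022
B_A = 1 / 0.2022 = 4.9456
Σp_Bᵢ² = 0.09² + 0.05² + 0.29² + 0.30² + 0.27² = 0.0081 + 0.0025 + 0.0841 + 0.0900 + 0.0729 = 0.2576
B_B = 1 / 0.2576 = 3.8820
Σp_Dᵢ² = 0.02² + 0.02² + 0.02² + 0.02² + 0.92² = 0.0004 + 0.0004 + 0.0004 + 0.0004 + 0.8464 = 0.8480
B_D = 1 / 0.8480 = 1.1792
Σp_Cᵢ² = 0.02² + 0.02² + 0.09² + 0.16² + 0.71² = 0.0004 + 0.0004 + 0.0081 + 0.0256 + 0.5041 = 0.5386
B_C = 1 / 0.5386 = 1.8567
Ranking by B (broadest → narrowest): Species A (4.95) > Species B (3.88) > Species C (1.86) > Species D (1.18)

Species A > Species B > Species C > Species D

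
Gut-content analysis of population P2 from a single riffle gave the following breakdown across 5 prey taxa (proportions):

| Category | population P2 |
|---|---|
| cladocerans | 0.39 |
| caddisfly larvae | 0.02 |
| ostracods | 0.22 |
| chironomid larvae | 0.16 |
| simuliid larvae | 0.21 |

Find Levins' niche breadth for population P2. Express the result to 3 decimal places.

Σpᵢ² = 0.39² + 0.02² + 0.22² + 0.16² + 0.21² = 0.1521 + 0.0004 + 0.0484 + 0.0256 + 0.0441 = 0.2706
B = 1 / 0.2706 = 3.69549

3.695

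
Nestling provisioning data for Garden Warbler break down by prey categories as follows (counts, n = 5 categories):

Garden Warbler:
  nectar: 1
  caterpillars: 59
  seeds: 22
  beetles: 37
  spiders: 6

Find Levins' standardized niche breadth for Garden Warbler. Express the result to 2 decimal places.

0.48

Proportions for Garden Warbler (n=125): 1/125=0.0080, 59/125=0.4720, 22/125=0.1760, 37/125=0.2960, 6/125=0.0480
Σpᵢ² = 0.0080² + 0.4720² + 0.1760² + 0.2960² + 0.0480² = 0.000064 + 0.222784 + 0.030976 + 0.087616 + 0.002304 = 0.343744
B = 1 / 0.343744 = 2.9091
Bₛ = (B − 1)/(n − 1) = (2.9091 − 1)/(5 − 1) = 1.9091/4 = 0.4773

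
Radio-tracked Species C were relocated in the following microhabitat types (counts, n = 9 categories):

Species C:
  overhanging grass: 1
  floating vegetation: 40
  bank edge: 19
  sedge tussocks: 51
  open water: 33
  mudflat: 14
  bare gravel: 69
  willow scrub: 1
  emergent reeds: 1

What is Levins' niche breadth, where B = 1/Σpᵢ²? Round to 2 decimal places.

4.94

Proportions for Species C (n=229): 1/229=0.0044, 40/229=0.1747, 19/229=0.0830, 51/229=0.2227, 33/229=0.1441, 14/229=0.0611, 69/229=0.3013, 1/229=0.0044, 1/229=0.0044
Σpᵢ² = 0.0044² + 0.1747² + 0.0830² + 0.2227² + 0.1441² + 0.0611² + 0.3013² + 0.0044² + 0.0044² = 0.000019 + 0.030520 + 0.006889 + 0.049595 + 0.020765 + 0.003733 + 0.090782 + 0.000019 + 0.000019 = 0.202341
B = 1 / 0.202341 = 4.9422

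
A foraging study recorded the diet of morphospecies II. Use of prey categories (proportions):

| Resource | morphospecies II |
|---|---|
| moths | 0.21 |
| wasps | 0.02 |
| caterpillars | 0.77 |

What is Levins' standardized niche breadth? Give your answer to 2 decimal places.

0.28

Σpᵢ² = 0.21² + 0.02² + 0.77² = 0.0441 + 0.0004 + 0.5929 = 0.6374
B = 1 / 0.6374 = 1.5689
Bₛ = (B − 1)/(n − 1) = (1.5689 − 1)/(3 − 1) = 0.5689/2 = 0.2845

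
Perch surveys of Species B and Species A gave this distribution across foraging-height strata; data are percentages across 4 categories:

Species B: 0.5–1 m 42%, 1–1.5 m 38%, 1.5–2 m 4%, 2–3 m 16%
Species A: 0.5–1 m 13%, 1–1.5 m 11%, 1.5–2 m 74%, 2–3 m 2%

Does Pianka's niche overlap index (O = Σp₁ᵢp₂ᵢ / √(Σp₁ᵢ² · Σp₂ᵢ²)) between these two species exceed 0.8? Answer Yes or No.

Convert percentages to proportions (divide by 100).
Σ p₁ᵢp₂ᵢ = 0.0546 + 0.0418 + 0.0296 + 0.0032 = 0.1292
Σp_1ᵢ² = 0.42² + 0.38² + 0.04² + 0.16² = 0.1764 + 0.1444 + 0.0016 + 0.0256 = 0.3480
Σp_2ᵢ² = 0.13² + 0.11² + 0.74² + 0.02² = 0.0169 + 0.0121 + 0.5476 + 0.0004 = 0.5770
O = 0.1292 / √(0.3480 × 0.5770) = 0.1292 / 0.44810 = 0.2883
O = 0.2883 < 0.8 → No.

No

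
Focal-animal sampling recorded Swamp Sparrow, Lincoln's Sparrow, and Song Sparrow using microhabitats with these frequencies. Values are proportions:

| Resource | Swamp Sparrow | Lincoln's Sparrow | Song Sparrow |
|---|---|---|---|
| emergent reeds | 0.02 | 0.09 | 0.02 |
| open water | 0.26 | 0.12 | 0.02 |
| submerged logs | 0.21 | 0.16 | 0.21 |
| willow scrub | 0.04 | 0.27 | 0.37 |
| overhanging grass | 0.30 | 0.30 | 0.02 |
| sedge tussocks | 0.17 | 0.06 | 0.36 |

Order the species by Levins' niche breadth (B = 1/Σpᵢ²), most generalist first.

Lincoln's Sparrow > Swamp Sparrow > Song Sparrow

Σp_Swamᵢ² = 0.02² + 0.26² + 0.21² + 0.04² + 0.30² + 0.17² = 0.0004 + 0.0676 + 0.0441 + 0.0016 + 0.0900 + 0.0289 = 0.2326
B_Swam = 1 / 0.2326 = 4.2992
Σp_Lincᵢ² = 0.09² + 0.12² + 0.16² + 0.27² + 0.30² + 0.06² = 0.0081 + 0.0144 + 0.0256 + 0.0729 + 0.0900 + 0.0036 = 0.2146
B_Linc = 1 / 0.2146 = 4.6598
Σp_Songᵢ² = 0.02² + 0.02² + 0.21² + 0.37² + 0.02² + 0.36² = 0.0004 + 0.0004 + 0.0441 + 0.1369 + 0.0004 + 0.1296 = 0.3118
B_Song = 1 / 0.3118 = 3.2072
Ranking by B (broadest → narrowest): Lincoln's Sparrow (4.66) > Swamp Sparrow (4.30) > Song Sparrow (3.21)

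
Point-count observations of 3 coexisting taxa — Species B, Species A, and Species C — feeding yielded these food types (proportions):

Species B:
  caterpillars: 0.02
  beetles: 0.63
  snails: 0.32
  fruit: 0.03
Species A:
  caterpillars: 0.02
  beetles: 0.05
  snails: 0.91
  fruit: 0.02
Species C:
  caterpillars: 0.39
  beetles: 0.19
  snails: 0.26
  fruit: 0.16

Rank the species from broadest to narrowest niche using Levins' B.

Σp_Bᵢ² = 0.02² + 0.63² + 0.32² + 0.03² = 0.0004 + 0.3969 + 0.1024 + 0.0009 = 0.5006
B_B = 1 / 0.5006 = 1.9976
Σp_Aᵢ² = 0.02² + 0.05² + 0.91² + 0.02² = 0.0004 + 0.0025 + 0.8281 + 0.0004 = 0.8314
B_A = 1 / 0.8314 = 1.2028
Σp_Cᵢ² = 0.39² + 0.19² + 0.26² + 0.16² = 0.1521 + 0.0361 + 0.0676 + 0.0256 = 0.2814
B_C = 1 / 0.2814 = 3.5537
Ranking by B (broadest → narrowest): Species C (3.55) > Species B (2.00) > Species A (1.20)

Species C > Species B > Species A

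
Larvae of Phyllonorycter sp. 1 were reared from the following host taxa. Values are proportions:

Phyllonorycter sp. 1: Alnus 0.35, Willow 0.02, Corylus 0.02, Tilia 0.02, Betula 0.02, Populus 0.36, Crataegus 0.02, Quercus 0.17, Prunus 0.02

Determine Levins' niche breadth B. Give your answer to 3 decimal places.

3.529

Σpᵢ² = 0.35² + 0.02² + 0.02² + 0.02² + 0.02² + 0.36² + 0.02² + 0.17² + 0.02² = 0.1225 + 0.0004 + 0.0004 + 0.0004 + 0.0004 + 0.1296 + 0.0004 + 0.0289 + 0.0004 = 0.2834
B = 1 / 0.2834 = 3.52858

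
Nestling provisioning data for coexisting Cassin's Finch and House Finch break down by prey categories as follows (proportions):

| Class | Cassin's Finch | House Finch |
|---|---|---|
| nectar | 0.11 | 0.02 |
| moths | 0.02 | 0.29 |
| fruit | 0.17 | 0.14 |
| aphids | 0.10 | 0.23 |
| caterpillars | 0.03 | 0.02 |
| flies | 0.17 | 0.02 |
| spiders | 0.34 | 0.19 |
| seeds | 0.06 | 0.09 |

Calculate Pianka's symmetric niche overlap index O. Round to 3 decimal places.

0.640

Σ p₁ᵢp₂ᵢ = 0.0022 + 0.0058 + 0.0238 + 0.0230 + 0.0006 + 0.0034 + 0.0646 + 0.0054 = 0.1288
Σp_1ᵢ² = 0.11² + 0.02² + 0.17² + 0.10² + 0.03² + 0.17² + 0.34² + 0.06² = 0.0121 + 0.0004 + 0.0289 + 0.0100 + 0.0009 + 0.0289 + 0.1156 + 0.0036 = 0.2004
Σp_2ᵢ² = 0.02² + 0.29² + 0.14² + 0.23² + 0.02² + 0.02² + 0.19² + 0.09² = 0.0004 + 0.0841 + 0.0196 + 0.0529 + 0.0004 + 0.0004 + 0.0361 + 0.0081 = 0.2020
O = 0.1288 / √(0.2004 × 0.2020) = 0.1288 / 0.201198 = 0.64017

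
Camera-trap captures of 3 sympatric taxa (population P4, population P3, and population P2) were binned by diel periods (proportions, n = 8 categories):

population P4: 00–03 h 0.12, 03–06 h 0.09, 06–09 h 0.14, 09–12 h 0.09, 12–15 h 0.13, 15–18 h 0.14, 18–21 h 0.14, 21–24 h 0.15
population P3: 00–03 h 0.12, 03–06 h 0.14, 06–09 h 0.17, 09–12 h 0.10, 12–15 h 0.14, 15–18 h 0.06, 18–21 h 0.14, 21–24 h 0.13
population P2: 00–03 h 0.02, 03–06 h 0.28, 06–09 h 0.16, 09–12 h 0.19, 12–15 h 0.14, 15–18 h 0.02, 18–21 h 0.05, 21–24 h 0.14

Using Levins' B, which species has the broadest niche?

population P4

Σp_P4ᵢ² = 0.12² + 0.09² + 0.14² + 0.09² + 0.13² + 0.14² + 0.14² + 0.15² = 0.0144 + 0.0081 + 0.0196 + 0.0081 + 0.0169 + 0.0196 + 0.0196 + 0.0225 = 0.1288
B_P4 = 1 / 0.1288 = 7.7640
Σp_P3ᵢ² = 0.12² + 0.14² + 0.17² + 0.10² + 0.14² + 0.06² + 0.14² + 0.13² = 0.0144 + 0.0196 + 0.0289 + 0.0100 + 0.0196 + 0.0036 + 0.0196 + 0.0169 = 0.1326
B_P3 = 1 / 0.1326 = 7.5415
Σp_P2ᵢ² = 0.02² + 0.28² + 0.16² + 0.19² + 0.14² + 0.02² + 0.05² + 0.14² = 0.0004 + 0.0784 + 0.0256 + 0.0361 + 0.0196 + 0.0004 + 0.0025 + 0.0196 = 0.1826
B_P2 = 1 / 0.1826 = 5.4765
Highest B → broadest niche (most generalist): population P4 (B = 7.76).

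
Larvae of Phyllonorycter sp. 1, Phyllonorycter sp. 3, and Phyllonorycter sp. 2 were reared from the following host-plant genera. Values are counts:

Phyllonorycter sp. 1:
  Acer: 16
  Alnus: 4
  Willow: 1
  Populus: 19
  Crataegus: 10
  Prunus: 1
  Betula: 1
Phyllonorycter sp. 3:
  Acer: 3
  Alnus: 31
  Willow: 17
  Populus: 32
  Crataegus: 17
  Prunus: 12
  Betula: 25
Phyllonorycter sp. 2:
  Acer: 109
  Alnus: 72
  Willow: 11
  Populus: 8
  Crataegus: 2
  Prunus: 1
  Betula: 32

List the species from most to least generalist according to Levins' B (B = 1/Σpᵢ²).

Proportions for Phyllonorycter sp. 1 (n=52): 16/52=0.3077, 4/52=0.0769, 1/52=0.0192, 19/52=0.3654, 10/52=0.1923, 1/52=0.0192, 1/52=0.0192
Proportions for Phyllonorycter sp. 3 (n=137): 3/137=0.0219, 31/137=0.2263, 17/137=0.1241, 32/137=0.2336, 17/137=0.1241, 12/137=0.0876, 25/137=0.1825
Proportions for Phyllonorycter sp. 2 (n=235): 109/235=0.4638, 72/235=0.3064, 11/235=0.0468, 8/235=0.0340, 2/235=0.0085, 1/235=0.0043, 32/235=0.1362
Σp_1ᵢ² = 0.3077² + 0.0769² + 0.0192² + 0.3654² + 0.1923² + 0.0192² + 0.0192² = 0.094679 + 0.005914 + 0.000369 + 0.133517 + 0.036979 + 0.000369 + 0.000369 = 0.272196
B_1 = 1 / 0.272196 = 3.6738
Σp_3ᵢ² = 0.0219² + 0.2263² + 0.1241² + 0.2336² + 0.1241² + 0.0876² + 0.1825² = 0.000480 + 0.051212 + 0.015401 + 0.054569 + 0.015401 + 0.007674 + 0.033306 = 0.178043
B_3 = 1 / 0.178043 = 5.6166
Σp_2ᵢ² = 0.4638² + 0.3064² + 0.0468² + 0.0340² + 0.0085² + 0.0043² + 0.1362² = 0.215110 + 0.093881 + 0.002190 + 0.001156 + 0.000072 + 0.000018 + 0.018550 = 0.330977
B_2 = 1 / 0.330977 = 3.0214
Ranking by B (broadest → narrowest): Phyllonorycter sp. 3 (5.62) > Phyllonorycter sp. 1 (3.67) > Phyllonorycter sp. 2 (3.02)

Phyllonorycter sp. 3 > Phyllonorycter sp. 1 > Phyllonorycter sp. 2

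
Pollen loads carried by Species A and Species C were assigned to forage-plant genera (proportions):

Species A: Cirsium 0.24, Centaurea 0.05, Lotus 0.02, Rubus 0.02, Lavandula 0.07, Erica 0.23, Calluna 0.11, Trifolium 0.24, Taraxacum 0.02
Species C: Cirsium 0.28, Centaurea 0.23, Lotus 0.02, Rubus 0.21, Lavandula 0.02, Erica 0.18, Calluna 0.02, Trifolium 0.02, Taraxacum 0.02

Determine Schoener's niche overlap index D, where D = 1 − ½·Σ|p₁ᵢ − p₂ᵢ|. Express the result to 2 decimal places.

0.59

Σ|p₁ᵢ − p₂ᵢ| = 0.04 + 0.18 + 0.00 + 0.19 + 0.05 + 0.05 + 0.09 + 0.22 + 0.00 = 0.82
D = 1 − ½ × 0.82 = 1 − 0.410 = 0.5900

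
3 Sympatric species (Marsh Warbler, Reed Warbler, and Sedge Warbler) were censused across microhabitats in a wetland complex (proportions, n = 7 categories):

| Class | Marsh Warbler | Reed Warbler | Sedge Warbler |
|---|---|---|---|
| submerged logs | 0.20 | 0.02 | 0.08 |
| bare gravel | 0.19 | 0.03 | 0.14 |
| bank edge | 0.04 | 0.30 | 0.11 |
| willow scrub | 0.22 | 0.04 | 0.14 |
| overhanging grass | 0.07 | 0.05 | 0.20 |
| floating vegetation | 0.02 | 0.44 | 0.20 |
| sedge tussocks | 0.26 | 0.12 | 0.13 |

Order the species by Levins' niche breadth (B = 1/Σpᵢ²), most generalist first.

Sedge Warbler > Marsh Warbler > Reed Warbler

Σp_Marsᵢ² = 0.20² + 0.19² + 0.04² + 0.22² + 0.07² + 0.02² + 0.26² = 0.0400 + 0.0361 + 0.0016 + 0.0484 + 0.0049 + 0.0004 + 0.0676 = 0.1990
B_Mars = 1 / 0.1990 = 5.0251
Σp_Reedᵢ² = 0.02² + 0.03² + 0.30² + 0.04² + 0.05² + 0.44² + 0.12² = 0.0004 + 0.0009 + 0.0900 + 0.0016 + 0.0025 + 0.1936 + 0.0144 = 0.3034
B_Reed = 1 / 0.3034 = 3.2960
Σp_Sedgᵢ² = 0.08² + 0.14² + 0.11² + 0.14² + 0.20² + 0.20² + 0.13² = 0.0064 + 0.0196 + 0.0121 + 0.0196 + 0.0400 + 0.0400 + 0.0169 = 0.1546
B_Sedg = 1 / 0.1546 = 6.4683
Ranking by B (broadest → narrowest): Sedge Warbler (6.47) > Marsh Warbler (5.03) > Reed Warbler (3.30)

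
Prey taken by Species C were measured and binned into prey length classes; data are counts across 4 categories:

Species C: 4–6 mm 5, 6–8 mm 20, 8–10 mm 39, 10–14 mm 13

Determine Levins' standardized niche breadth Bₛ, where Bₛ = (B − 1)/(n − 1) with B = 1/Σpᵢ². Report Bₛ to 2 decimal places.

0.60

Proportions for Species C (n=77): 5/77=0.0649, 20/77=0.2597, 39/77=0.5065, 13/77=0.1688
Σpᵢ² = 0.0649² + 0.2597² + 0.5065² + 0.1688² = 0.004212 + 0.067444 + 0.256542 + 0.028493 = 0.356691
B = 1 / 0.356691 = 2.8035
Bₛ = (B − 1)/(n − 1) = (2.8035 − 1)/(4 − 1) = 1.8035/3 = 0.6012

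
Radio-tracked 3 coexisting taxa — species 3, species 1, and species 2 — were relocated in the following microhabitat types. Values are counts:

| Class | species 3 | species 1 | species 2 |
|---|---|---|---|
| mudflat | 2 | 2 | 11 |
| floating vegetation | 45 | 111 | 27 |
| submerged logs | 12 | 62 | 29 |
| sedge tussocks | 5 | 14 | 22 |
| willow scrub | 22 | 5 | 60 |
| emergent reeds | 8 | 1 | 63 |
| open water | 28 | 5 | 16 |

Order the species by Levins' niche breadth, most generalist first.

Proportions for species 3 (n=122): 2/122=0.0164, 45/122=0.3689, 12/122=0.0984, 5/122=0.0410, 22/122=0.1803, 8/122=0.0656, 28/122=0.2295
Proportions for species 1 (n=200): 2/200=0.0100, 111/200=0.5550, 62/200=0.3100, 14/200=0.0700, 5/200=0.0250, 1/200=0.0050, 5/200=0.0250
Proportions for species 2 (n=228): 11/228=0.0482, 27/228=0.1184, 29/228=0.1272, 22/228=0.0965, 60/228=0.2632, 63/228=0.2763, 16/228=0.0702
Σp_3ᵢ² = 0.0164² + 0.3689² + 0.0984² + 0.0410² + 0.1803² + 0.0656² + 0.2295² = 0.000269 + 0.136087 + 0.009683 + 0.001681 + 0.032508 + 0.004303 + 0.052670 = 0.237201
B_3 = 1 / 0.237201 = 4.2158
Σp_1ᵢ² = 0.0100² + 0.5550² + 0.3100² + 0.0700² + 0.0250² + 0.0050² + 0.0250² = 0.000100 + 0.308025 + 0.096100 + 0.004900 + 0.000625 + 0.000025 + 0.000625 = 0.410400
B_1 = 1 / 0.410400 = 2.4366
Σp_2ᵢ² = 0.0482² + 0.1184² + 0.1272² + 0.0965² + 0.2632² + 0.2763² + 0.0702² = 0.002323 + 0.014019 + 0.016180 + 0.009312 + 0.069274 + 0.076342 + 0.004928 = 0.192378
B_2 = 1 / 0.192378 = 5.1981
Ranking by B (broadest → narrowest): species 2 (5.20) > species 3 (4.22) > species 1 (2.44)

species 2 > species 3 > species 1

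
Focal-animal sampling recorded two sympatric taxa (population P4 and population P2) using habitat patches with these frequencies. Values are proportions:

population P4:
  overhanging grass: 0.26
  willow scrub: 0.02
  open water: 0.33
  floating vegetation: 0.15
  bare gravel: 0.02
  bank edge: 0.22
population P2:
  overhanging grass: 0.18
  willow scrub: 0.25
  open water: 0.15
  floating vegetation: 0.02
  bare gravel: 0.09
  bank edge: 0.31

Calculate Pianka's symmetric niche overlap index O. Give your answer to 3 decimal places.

0.743

Σ p₁ᵢp₂ᵢ = 0.0468 + 0.0050 + 0.0495 + 0.0030 + 0.0018 + 0.0682 = 0.1743
Σp_1ᵢ² = 0.26² + 0.02² + 0.33² + 0.15² + 0.02² + 0.22² = 0.0676 + 0.0004 + 0.1089 + 0.0225 + 0.0004 + 0.0484 = 0.2482
Σp_2ᵢ² = 0.18² + 0.25² + 0.15² + 0.02² + 0.09² + 0.31² = 0.0324 + 0.0625 + 0.0225 + 0.0004 + 0.0081 + 0.0961 = 0.2220
O = 0.1743 / √(0.2482 × 0.2220) = 0.1743 / 0.234735 = 0.74254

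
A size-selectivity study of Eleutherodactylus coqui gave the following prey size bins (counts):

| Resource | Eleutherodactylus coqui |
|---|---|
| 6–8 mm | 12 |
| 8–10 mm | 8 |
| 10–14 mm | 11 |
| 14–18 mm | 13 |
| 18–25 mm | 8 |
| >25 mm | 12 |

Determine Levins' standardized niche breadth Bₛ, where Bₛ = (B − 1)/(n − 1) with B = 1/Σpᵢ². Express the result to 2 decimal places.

Proportions for Eleutherodactylus coqui (n=64): 12/64=0.1875, 8/64=0.1250, 11/64=0.1719, 13/64=0.2031, 8/64=0.1250, 12/64=0.1875
Σpᵢ² = 0.1875² + 0.1250² + 0.1719² + 0.2031² + 0.1250² + 0.1875² = 0.035156 + 0.015625 + 0.029550 + 0.041250 + 0.015625 + 0.035156 = 0.172362
B = 1 / 0.172362 = 5.8017
Bₛ = (B − 1)/(n − 1) = (5.8017 − 1)/(6 − 1) = 4.8017/5 = 0.9603

0.96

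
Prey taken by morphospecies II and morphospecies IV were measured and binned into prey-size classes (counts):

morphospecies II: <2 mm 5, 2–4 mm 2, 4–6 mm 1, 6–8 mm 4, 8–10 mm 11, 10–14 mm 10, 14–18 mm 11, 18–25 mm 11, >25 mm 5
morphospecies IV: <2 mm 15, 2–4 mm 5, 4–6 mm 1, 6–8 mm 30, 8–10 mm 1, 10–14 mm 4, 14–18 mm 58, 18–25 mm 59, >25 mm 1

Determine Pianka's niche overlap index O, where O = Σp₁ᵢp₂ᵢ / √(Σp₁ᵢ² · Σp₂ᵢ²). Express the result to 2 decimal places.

0.75

Proportions for morphospecies II (n=60): 5/60=0.0833, 2/60=0.0333, 1/60=0.0167, 4/60=0.0667, 11/60=0.1833, 10/60=0.1667, 11/60=0.1833, 11/60=0.1833, 5/60=0.0833
Proportions for morphospecies IV (n=174): 15/174=0.0862, 5/174=0.0287, 1/174=0.0057, 30/174=0.1724, 1/174=0.0057, 4/174=0.0230, 58/174=0.3333, 59/174=0.3391, 1/174=0.0057
Σ p₁ᵢp₂ᵢ = 0.007180 + 0.000956 + 0.000095 + 0.011499 + 0.001045 + 0.003834 + 0.061094 + 0.062157 + 0.000475 = 0.148335
Σp_1ᵢ² = 0.0833² + 0.0333² + 0.0167² + 0.0667² + 0.1833² + 0.1667² + 0.1833² + 0.1833² + 0.0833² = 0.006939 + 0.001109 + 0.000279 + 0.004449 + 0.033599 + 0.027789 + 0.033599 + 0.033599 + 0.006939 = 0.148301
Σp_2ᵢ² = 0.0862² + 0.0287² + 0.0057² + 0.1724² + 0.0057² + 0.0230² + 0.3333² + 0.3391² + 0.0057² = 0.007430 + 0.000824 + 0.000032 + 0.029722 + 0.000032 + 0.000529 + 0.111089 + 0.114989 + 0.000032 = 0.264679
O = 0.148335 / √(0.148301 × 0.264679) = 0.148335 / 0.1981216 = 0.7487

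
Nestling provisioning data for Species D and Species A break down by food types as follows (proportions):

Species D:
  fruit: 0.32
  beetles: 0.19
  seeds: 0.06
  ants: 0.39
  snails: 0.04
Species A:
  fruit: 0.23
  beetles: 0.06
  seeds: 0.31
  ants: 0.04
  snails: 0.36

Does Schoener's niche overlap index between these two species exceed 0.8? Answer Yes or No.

Σ|p₁ᵢ − p₂ᵢ| = 0.09 + 0.13 + 0.25 + 0.35 + 0.32 = 1.14
D = 1 − ½ × 1.14 = 1 − 0.570 = 0.4300
D = 0.4300 < 0.8 → No.

No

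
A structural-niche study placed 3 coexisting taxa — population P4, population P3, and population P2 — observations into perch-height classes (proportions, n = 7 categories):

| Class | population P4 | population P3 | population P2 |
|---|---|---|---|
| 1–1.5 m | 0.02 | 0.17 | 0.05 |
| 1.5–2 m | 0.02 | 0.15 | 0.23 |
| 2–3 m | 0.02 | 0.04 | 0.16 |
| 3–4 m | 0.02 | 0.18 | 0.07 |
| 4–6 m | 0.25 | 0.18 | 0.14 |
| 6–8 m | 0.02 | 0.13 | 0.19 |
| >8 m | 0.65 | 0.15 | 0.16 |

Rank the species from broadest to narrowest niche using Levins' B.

population P3 > population P2 > population P4

Σp_P4ᵢ² = 0.02² + 0.02² + 0.02² + 0.02² + 0.25² + 0.02² + 0.65² = 0.0004 + 0.0004 + 0.0004 + 0.0004 + 0.0625 + 0.0004 + 0.4225 = 0.4870
B_P4 = 1 / 0.4870 = 2.0534
Σp_P3ᵢ² = 0.17² + 0.15² + 0.04² + 0.18² + 0.18² + 0.13² + 0.15² = 0.0289 + 0.0225 + 0.0016 + 0.0324 + 0.0324 + 0.0169 + 0.0225 = 0.1572
B_P3 = 1 / 0.1572 = 6.3613
Σp_P2ᵢ² = 0.05² + 0.23² + 0.16² + 0.07² + 0.14² + 0.19² + 0.16² = 0.0025 + 0.0529 + 0.0256 + 0.0049 + 0.0196 + 0.0361 + 0.0256 = 0.1672
B_P2 = 1 / 0.1672 = 5.9809
Ranking by B (broadest → narrowest): population P3 (6.36) > population P2 (5.98) > population P4 (2.05)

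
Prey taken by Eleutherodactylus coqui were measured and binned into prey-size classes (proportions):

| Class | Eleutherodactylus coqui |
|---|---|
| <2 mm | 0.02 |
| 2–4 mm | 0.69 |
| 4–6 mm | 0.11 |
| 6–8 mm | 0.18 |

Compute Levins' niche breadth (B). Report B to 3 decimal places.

1.919

Σpᵢ² = 0.02² + 0.69² + 0.11² + 0.18² = 0.0004 + 0.4761 + 0.0121 + 0.0324 = 0.5210
B = 1 / 0.5210 = 1.91939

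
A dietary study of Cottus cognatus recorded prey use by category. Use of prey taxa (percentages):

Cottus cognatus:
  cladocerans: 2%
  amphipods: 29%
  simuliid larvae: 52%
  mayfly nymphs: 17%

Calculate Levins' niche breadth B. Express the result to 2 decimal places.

2.61

Convert percentages to proportions (divide by 100).
Σpᵢ² = 0.02² + 0.29² + 0.52² + 0.17² = 0.0004 + 0.0841 + 0.2704 + 0.0289 = 0.3838
B = 1 / 0.3838 = 2.6055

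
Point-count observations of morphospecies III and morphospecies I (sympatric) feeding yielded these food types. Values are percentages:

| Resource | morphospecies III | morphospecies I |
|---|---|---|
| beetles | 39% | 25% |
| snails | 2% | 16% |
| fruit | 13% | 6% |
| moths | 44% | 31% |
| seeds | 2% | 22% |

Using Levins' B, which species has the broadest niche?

Convert percentages to proportions (divide by 100).
Σp_IIIᵢ² = 0.39² + 0.02² + 0.13² + 0.44² + 0.02² = 0.1521 + 0.0004 + 0.0169 + 0.1936 + 0.0004 = 0.3634
B_III = 1 / 0.3634 = 2.7518
Σp_Iᵢ² = 0.25² + 0.16² + 0.06² + 0.31² + 0.22² = 0.0625 + 0.0256 + 0.0036 + 0.0961 + 0.0484 = 0.2362
B_I = 1 / 0.2362 = 4.2337
Highest B → broadest niche (most generalist): morphospecies I (B = 4.23).

morphospecies I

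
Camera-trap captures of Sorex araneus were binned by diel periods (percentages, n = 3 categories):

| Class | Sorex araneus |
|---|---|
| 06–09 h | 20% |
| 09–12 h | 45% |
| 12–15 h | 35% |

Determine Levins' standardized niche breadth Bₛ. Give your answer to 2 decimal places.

0.87

Convert percentages to proportions (divide by 100).
Σpᵢ² = 0.20² + 0.45² + 0.35² = 0.0400 + 0.2025 + 0.1225 = 0.3650
B = 1 / 0.3650 = 2.7397
Bₛ = (B − 1)/(n − 1) = (2.7397 − 1)/(3 − 1) = 1.7397/2 = 0.8699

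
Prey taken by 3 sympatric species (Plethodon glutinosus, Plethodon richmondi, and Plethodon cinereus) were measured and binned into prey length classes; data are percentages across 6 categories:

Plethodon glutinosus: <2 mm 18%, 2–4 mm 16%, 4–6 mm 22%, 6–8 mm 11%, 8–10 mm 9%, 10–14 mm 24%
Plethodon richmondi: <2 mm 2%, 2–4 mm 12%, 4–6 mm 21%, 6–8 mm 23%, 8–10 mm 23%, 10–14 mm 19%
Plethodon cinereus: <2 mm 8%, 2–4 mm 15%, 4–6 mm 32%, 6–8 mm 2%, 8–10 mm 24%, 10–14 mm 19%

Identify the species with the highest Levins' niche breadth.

Plethodon glutinosus

Convert percentages to proportions (divide by 100).
Σp_glutᵢ² = 0.18² + 0.16² + 0.22² + 0.11² + 0.09² + 0.24² = 0.0324 + 0.0256 + 0.0484 + 0.0121 + 0.0081 + 0.0576 = 0.1842
B_glut = 1 / 0.1842 = 5.4289
Σp_richᵢ² = 0.02² + 0.12² + 0.21² + 0.23² + 0.23² + 0.19² = 0.0004 + 0.0144 + 0.0441 + 0.0529 + 0.0529 + 0.0361 = 0.2008
B_rich = 1 / 0.2008 = 4.9801
Σp_cineᵢ² = 0.08² + 0.15² + 0.32² + 0.02² + 0.24² + 0.19² = 0.0064 + 0.0225 + 0.1024 + 0.0004 + 0.0576 + 0.0361 = 0.2254
B_cine = 1 / 0.2254 = 4.4366
Highest B → broadest niche (most generalist): Plethodon glutinosus (B = 5.43).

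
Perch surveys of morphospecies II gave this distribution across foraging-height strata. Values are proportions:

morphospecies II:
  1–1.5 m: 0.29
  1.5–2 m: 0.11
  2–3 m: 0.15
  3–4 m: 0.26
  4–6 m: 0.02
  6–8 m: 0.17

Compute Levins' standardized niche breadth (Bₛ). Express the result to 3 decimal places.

Σpᵢ² = 0.29² + 0.11² + 0.15² + 0.26² + 0.02² + 0.17² = 0.0841 + 0.0121 + 0.0225 + 0.0676 + 0.0004 + 0.0289 = 0.2156
B = 1 / 0.2156 = 4.63822
Bₛ = (B − 1)/(n − 1) = (4.63822 − 1)/(6 − 1) = 3.63822/5 = 0.72764

0.728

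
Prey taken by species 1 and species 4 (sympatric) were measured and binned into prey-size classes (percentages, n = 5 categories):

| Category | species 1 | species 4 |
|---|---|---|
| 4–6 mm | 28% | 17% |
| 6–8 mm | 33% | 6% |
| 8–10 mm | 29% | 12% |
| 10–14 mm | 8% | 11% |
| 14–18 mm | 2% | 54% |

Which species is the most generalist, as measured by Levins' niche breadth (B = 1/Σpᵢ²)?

species 1

Convert percentages to proportions (divide by 100).
Σp_1ᵢ² = 0.28² + 0.33² + 0.29² + 0.08² + 0.02² = 0.0784 + 0.1089 + 0.0841 + 0.0064 + 0.0004 = 0.2782
B_1 = 1 / 0.2782 = 3.5945
Σp_4ᵢ² = 0.17² + 0.06² + 0.12² + 0.11² + 0.54² = 0.0289 + 0.0036 + 0.0144 + 0.0121 + 0.2916 = 0.3506
B_4 = 1 / 0.3506 = 2.8523
Highest B → broadest niche (most generalist): species 1 (B = 3.59).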